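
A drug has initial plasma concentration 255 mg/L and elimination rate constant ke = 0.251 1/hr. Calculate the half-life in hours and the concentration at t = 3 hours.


t_half = ln(2) / ke = 0.693147 / 0.251 = 2.762 hr
C(t) = C0 * exp(-ke*t) = 255 * exp(-0.251*3)
C(3) = 120.1 mg/L


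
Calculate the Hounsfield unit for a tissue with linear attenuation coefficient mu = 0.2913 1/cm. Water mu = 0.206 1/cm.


HU = ((mu_tissue - mu_water) / mu_water) * 1000
HU = ((0.2913 - 0.206) / 0.206) * 1000
HU = 414.1


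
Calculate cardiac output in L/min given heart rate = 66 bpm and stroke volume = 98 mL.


CO = HR * SV
CO = 66 * 98 / 1000
CO = 6.468 L/min


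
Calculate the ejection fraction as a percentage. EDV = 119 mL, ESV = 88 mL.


SV = EDV - ESV = 119 - 88 = 31 mL
EF = SV/EDV * 100 = 31/119 * 100
EF = 26.05%


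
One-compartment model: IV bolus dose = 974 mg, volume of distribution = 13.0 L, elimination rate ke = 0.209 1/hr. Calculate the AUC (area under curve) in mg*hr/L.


C0 = Dose/Vd = 974/13.0 = 74.9231 mg/L
AUC = C0/ke = 74.9231/0.209
AUC = 358.5 mg*hr/L


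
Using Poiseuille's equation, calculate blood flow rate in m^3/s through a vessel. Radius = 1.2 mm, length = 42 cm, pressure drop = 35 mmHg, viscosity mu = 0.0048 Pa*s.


Q = pi*r^4*dP / (8*mu*L)
r = 0.0012 m, L = 0.42 m
dP = 35 mmHg = 4666.27 Pa
Q = 1.8848e-06 m^3/s


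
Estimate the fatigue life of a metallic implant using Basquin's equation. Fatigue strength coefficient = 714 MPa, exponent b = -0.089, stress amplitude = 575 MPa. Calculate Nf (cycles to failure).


sigma_a = sigma_f' * (2Nf)^b
2Nf = (sigma_a/sigma_f')^(1/b)
2Nf = (575/714)^(1/-0.089)
2Nf = 11.389928
Nf = 5.695


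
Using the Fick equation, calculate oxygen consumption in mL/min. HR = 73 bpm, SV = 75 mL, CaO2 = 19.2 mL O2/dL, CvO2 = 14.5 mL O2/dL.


CO = HR*SV = 73*75/1000 = 5.475 L/min
a-v O2 diff = 19.2 - 14.5 = 4.7 mL/dL
VO2 = CO * (CaO2-CvO2) * 10 dL/L
VO2 = 5.475 * 4.7 * 10
VO2 = 257.3 mL/min


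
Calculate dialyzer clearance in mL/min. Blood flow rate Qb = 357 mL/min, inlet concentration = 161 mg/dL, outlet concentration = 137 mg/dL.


K = Qb * (Cb_in - Cb_out) / Cb_in
K = 357 * (161 - 137) / 161
K = 53.22 mL/min


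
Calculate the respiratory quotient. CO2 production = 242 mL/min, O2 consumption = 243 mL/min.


RQ = VCO2 / VO2
RQ = 242 / 243
RQ = 0.9959


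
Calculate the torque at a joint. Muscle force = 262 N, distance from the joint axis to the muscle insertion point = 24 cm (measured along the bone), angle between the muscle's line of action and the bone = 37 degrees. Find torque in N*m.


Torque = F * d * sin(theta)   (moment arm = d*sin(theta))
d = 24 cm = 0.24 m
Torque = 262 * 0.24 * sin(37)
Torque = 37.84 N*m


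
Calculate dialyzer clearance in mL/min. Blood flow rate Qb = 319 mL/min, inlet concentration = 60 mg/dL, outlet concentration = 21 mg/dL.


K = Qb * (Cb_in - Cb_out) / Cb_in
K = 319 * (60 - 21) / 60
K = 207.3 mL/min


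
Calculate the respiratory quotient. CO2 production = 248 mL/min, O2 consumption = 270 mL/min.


RQ = VCO2 / VO2
RQ = 248 / 270
RQ = 0.9185


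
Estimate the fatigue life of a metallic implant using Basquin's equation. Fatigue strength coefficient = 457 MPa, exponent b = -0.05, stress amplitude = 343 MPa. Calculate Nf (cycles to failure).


sigma_a = sigma_f' * (2Nf)^b
2Nf = (sigma_a/sigma_f')^(1/b)
2Nf = (343/457)^(1/-0.05)
2Nf = 310.7718
Nf = 155.4


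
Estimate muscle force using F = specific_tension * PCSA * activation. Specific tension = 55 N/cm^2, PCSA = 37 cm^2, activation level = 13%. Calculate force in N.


F = sigma * PCSA * activation
F = 55 * 37 * 0.13
F = 264.6 N


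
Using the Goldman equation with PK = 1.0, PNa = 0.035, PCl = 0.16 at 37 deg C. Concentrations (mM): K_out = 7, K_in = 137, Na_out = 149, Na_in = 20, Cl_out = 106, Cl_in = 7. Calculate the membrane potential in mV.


Vm = (RT/F)*ln((PK*Ko + PNa*Nao + PCl*Cli)/(PK*Ki + PNa*Nai + PCl*Clo))
Numer = 13.335, Denom = 154.66
Vm = -65.5 mV


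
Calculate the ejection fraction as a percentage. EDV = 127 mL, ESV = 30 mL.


SV = EDV - ESV = 127 - 30 = 97 mL
EF = SV/EDV * 100 = 97/127 * 100
EF = 76.38%


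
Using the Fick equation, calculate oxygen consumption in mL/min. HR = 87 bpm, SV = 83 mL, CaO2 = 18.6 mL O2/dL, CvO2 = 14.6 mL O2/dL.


CO = HR*SV = 87*83/1000 = 7.221 L/min
a-v O2 diff = 18.6 - 14.6 = 4 mL/dL
VO2 = CO * (CaO2-CvO2) * 10 dL/L
VO2 = 7.221 * 4 * 10
VO2 = 288.8 mL/min


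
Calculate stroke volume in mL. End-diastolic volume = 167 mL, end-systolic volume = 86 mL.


SV = EDV - ESV
SV = 167 - 86
SV = 81 mL


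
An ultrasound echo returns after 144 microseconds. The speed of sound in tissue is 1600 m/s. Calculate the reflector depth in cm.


depth = c * t / 2
t = 144 us = 1.4400e-04 s
depth = 1600 * 1.4400e-04 / 2
depth = 0.1152 m = 11.52 cm


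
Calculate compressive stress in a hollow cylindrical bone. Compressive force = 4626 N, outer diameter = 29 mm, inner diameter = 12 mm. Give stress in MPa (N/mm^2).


A = pi*(r_o^2 - r_i^2)
r_o = 14.5 mm, r_i = 6 mm
A = 547.423 mm^2
sigma = F/A = 4626 / 547.423
sigma = 8.451 MPa


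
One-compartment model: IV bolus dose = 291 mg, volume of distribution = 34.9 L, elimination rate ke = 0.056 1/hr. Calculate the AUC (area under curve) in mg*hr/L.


C0 = Dose/Vd = 291/34.9 = 8.33811 mg/L
AUC = C0/ke = 8.33811/0.056
AUC = 148.9 mg*hr/L


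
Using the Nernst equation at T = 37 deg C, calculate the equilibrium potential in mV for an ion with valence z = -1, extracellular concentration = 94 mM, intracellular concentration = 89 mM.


E = (RT/(zF)) * ln(C_out/C_in)
T = 37 + 273.15 = 310.15 K
E = (8.314 * 310.15 / (-1 * 96485)) * ln(94/89)
E = -1.461 mV


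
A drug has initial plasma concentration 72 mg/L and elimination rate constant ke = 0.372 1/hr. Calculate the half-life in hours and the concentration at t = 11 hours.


t_half = ln(2) / ke = 0.693147 / 0.372 = 1.863 hr
C(t) = C0 * exp(-ke*t) = 72 * exp(-0.372*11)
C(11) = 1.203 mg/L


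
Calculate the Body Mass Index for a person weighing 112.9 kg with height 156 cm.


BMI = weight / height^2
height = 156 cm = 1.56 m
BMI = 112.9 / 1.56^2
BMI = 46.39 kg/m^2


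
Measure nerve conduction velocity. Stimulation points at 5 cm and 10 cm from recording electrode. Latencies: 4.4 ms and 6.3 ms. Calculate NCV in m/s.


Distance = (10 - 5) / 100 = 0.05 m
dt = (6.3 - 4.4) / 1000 = 0.0019 s
NCV = dist / dt = 26.32 m/s


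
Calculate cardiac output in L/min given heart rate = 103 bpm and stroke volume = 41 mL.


CO = HR * SV
CO = 103 * 41 / 1000
CO = 4.223 L/min


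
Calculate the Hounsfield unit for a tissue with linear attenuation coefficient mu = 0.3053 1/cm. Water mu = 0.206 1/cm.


HU = ((mu_tissue - mu_water) / mu_water) * 1000
HU = ((0.3053 - 0.206) / 0.206) * 1000
HU = 482


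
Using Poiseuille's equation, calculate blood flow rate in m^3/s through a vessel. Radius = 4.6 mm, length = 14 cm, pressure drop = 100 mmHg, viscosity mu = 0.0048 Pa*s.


Q = pi*r^4*dP / (8*mu*L)
r = 0.0046 m, L = 0.14 m
dP = 100 mmHg = 13332.2 Pa
Q = 0.003488 m^3/s


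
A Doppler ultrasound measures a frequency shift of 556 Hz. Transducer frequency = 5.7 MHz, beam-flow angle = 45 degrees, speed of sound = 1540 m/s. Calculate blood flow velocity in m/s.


v = fd * c / (2 * f0 * cos(theta))
v = 556 * 1540 / (2 * 5.7000e+06 * cos(45))
v = 0.1062 m/s


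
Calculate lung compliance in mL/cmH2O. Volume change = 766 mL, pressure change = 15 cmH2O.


C = dV / dP
C = 766 / 15
C = 51.07 mL/cmH2O


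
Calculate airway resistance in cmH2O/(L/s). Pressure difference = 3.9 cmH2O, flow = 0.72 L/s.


R = dP / flow
R = 3.9 / 0.72
R = 5.417 cmH2O/(L/s)


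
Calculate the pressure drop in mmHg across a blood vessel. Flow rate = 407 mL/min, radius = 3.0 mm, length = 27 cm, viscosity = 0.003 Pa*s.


dP = 8*mu*L*Q / (pi*r^4)
Q = 407 mL/min = 6.78333e-06 m^3/s
dP = 172.736 Pa = 172.736 / 133.322 mmHg = 1.296 mmHg


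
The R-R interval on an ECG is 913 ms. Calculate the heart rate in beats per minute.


HR = 60 / RR_interval(s)
RR = 913 ms = 0.913 s
HR = 60 / 0.913 = 65.72 bpm


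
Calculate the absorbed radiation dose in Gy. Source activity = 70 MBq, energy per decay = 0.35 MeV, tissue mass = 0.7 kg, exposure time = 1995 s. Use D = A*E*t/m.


A = 70 MBq = 7.0000e+07 Bq
E = 0.35 MeV = 5.607e-14 J
D = A*E*t/m = 7.0000e+07*5.607e-14*1995/0.7
D = 0.01119 Gy


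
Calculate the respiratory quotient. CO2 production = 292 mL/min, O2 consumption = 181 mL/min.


RQ = VCO2 / VO2
RQ = 292 / 181
RQ = 1.613


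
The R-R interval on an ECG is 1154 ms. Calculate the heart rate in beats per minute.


HR = 60 / RR_interval(s)
RR = 1154 ms = 1.154 s
HR = 60 / 1.154 = 51.99 bpm


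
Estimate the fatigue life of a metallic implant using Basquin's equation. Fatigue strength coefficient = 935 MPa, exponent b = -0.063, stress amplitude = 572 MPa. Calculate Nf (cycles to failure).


sigma_a = sigma_f' * (2Nf)^b
2Nf = (sigma_a/sigma_f')^(1/b)
2Nf = (572/935)^(1/-0.063)
2Nf = 2440.894
Nf = 1220


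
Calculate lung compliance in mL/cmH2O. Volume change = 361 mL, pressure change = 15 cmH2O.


C = dV / dP
C = 361 / 15
C = 24.07 mL/cmH2O


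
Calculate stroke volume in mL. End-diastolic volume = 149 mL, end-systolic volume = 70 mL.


SV = EDV - ESV
SV = 149 - 70
SV = 79 mL


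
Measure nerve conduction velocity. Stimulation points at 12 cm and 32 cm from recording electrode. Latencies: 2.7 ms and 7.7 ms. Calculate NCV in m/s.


Distance = (32 - 12) / 100 = 0.2 m
dt = (7.7 - 2.7) / 1000 = 0.005 s
NCV = dist / dt = 40 m/s


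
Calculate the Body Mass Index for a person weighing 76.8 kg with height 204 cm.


BMI = weight / height^2
height = 204 cm = 2.04 m
BMI = 76.8 / 2.04^2
BMI = 18.45 kg/m^2


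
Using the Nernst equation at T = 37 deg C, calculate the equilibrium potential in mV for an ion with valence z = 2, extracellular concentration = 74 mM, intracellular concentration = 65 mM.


E = (RT/(zF)) * ln(C_out/C_in)
T = 37 + 273.15 = 310.15 K
E = (8.314 * 310.15 / (2 * 96485)) * ln(74/65)
E = 1.733 mV


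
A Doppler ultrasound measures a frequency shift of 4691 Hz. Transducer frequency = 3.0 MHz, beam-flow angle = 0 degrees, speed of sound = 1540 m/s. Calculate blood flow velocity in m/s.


v = fd * c / (2 * f0 * cos(theta))
v = 4691 * 1540 / (2 * 3.0000e+06 * cos(0))
v = 1.204 m/s


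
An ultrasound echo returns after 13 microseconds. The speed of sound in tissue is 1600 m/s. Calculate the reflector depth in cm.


depth = c * t / 2
t = 13 us = 1.3000e-05 s
depth = 1600 * 1.3000e-05 / 2
depth = 0.0104 m = 1.04 cm


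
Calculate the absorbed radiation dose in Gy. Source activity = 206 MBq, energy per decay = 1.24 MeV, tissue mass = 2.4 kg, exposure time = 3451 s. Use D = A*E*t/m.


A = 206 MBq = 2.0600e+08 Bq
E = 1.24 MeV = 1.98648e-13 J
D = A*E*t/m = 2.0600e+08*1.98648e-13*3451/2.4
D = 0.05884 Gy


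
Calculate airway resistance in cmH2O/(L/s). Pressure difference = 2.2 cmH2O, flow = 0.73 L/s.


R = dP / flow
R = 2.2 / 0.73
R = 3.014 cmH2O/(L/s)


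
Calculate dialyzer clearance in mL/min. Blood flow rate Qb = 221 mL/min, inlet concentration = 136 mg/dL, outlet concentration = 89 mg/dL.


K = Qb * (Cb_in - Cb_out) / Cb_in
K = 221 * (136 - 89) / 136
K = 76.38 mL/min


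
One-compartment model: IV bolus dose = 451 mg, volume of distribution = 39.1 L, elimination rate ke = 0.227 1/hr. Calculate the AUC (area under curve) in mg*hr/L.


C0 = Dose/Vd = 451/39.1 = 11.5345 mg/L
AUC = C0/ke = 11.5345/0.227
AUC = 50.81 mg*hr/L


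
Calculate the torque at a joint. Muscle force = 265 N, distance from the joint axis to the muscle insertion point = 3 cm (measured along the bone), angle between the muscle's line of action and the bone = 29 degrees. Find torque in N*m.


Torque = F * d * sin(theta)   (moment arm = d*sin(theta))
d = 3 cm = 0.03 m
Torque = 265 * 0.03 * sin(29)
Torque = 3.854 N*m


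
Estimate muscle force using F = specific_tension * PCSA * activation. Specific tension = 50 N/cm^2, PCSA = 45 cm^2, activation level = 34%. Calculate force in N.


F = sigma * PCSA * activation
F = 50 * 45 * 0.34
F = 765 N


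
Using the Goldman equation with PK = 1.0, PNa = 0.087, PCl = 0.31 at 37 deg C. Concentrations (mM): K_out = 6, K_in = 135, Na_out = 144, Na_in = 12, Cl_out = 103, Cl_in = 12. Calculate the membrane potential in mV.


Vm = (RT/F)*ln((PK*Ko + PNa*Nao + PCl*Cli)/(PK*Ki + PNa*Nai + PCl*Clo))
Numer = 22.248, Denom = 167.974
Vm = -54.03 mV


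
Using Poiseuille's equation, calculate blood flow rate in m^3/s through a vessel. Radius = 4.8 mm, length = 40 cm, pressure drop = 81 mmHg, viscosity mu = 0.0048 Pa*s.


Q = pi*r^4*dP / (8*mu*L)
r = 0.0048 m, L = 0.4 m
dP = 81 mmHg = 10799.082 Pa
Q = 0.001172 m^3/s


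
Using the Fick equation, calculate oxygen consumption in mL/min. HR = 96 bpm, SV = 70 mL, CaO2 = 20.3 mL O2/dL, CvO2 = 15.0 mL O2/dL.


CO = HR*SV = 96*70/1000 = 6.72 L/min
a-v O2 diff = 20.3 - 15.0 = 5.3 mL/dL
VO2 = CO * (CaO2-CvO2) * 10 dL/L
VO2 = 6.72 * 5.3 * 10
VO2 = 356.2 mL/min


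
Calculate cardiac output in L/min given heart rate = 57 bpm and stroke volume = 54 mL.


CO = HR * SV
CO = 57 * 54 / 1000
CO = 3.078 L/min


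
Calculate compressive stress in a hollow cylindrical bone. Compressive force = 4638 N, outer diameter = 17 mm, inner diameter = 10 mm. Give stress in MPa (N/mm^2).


A = pi*(r_o^2 - r_i^2)
r_o = 8.5 mm, r_i = 5 mm
A = 148.44 mm^2
sigma = F/A = 4638 / 148.44
sigma = 31.24 MPa


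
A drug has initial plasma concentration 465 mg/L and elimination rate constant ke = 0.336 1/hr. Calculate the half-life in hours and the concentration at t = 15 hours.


t_half = ln(2) / ke = 0.693147 / 0.336 = 2.063 hr
C(t) = C0 * exp(-ke*t) = 465 * exp(-0.336*15)
C(15) = 3.01 mg/L


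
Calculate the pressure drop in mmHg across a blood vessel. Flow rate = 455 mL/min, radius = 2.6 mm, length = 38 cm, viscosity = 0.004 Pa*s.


dP = 8*mu*L*Q / (pi*r^4)
Q = 455 mL/min = 7.58333e-06 m^3/s
dP = 642.318 Pa = 642.318 / 133.322 mmHg = 4.818 mmHg


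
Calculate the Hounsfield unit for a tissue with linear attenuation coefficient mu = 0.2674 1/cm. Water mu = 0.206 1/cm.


HU = ((mu_tissue - mu_water) / mu_water) * 1000
HU = ((0.2674 - 0.206) / 0.206) * 1000
HU = 298.1


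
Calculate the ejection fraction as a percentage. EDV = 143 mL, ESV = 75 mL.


SV = EDV - ESV = 143 - 75 = 68 mL
EF = SV/EDV * 100 = 68/143 * 100
EF = 47.55%


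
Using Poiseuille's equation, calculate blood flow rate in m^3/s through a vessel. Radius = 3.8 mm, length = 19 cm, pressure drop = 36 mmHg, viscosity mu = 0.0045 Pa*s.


Q = pi*r^4*dP / (8*mu*L)
r = 0.0038 m, L = 0.19 m
dP = 36 mmHg = 4799.592 Pa
Q = 4.5966e-04 m^3/s


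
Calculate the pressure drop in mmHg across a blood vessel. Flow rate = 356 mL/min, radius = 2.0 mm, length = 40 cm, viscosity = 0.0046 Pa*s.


dP = 8*mu*L*Q / (pi*r^4)
Q = 356 mL/min = 5.93333e-06 m^3/s
dP = 1737.55 Pa = 1737.55 / 133.322 mmHg = 13.03 mmHg


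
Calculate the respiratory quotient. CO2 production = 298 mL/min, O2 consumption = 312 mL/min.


RQ = VCO2 / VO2
RQ = 298 / 312
RQ = 0.9551


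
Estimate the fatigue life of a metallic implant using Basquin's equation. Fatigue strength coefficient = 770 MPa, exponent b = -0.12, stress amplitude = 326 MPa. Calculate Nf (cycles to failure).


sigma_a = sigma_f' * (2Nf)^b
2Nf = (sigma_a/sigma_f')^(1/b)
2Nf = (326/770)^(1/-0.12)
2Nf = 1290.0584
Nf = 645


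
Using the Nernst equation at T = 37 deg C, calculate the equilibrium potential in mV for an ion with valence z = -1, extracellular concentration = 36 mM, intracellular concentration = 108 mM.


E = (RT/(zF)) * ln(C_out/C_in)
T = 37 + 273.15 = 310.15 K
E = (8.314 * 310.15 / (-1 * 96485)) * ln(36/108)
E = 29.36 mV


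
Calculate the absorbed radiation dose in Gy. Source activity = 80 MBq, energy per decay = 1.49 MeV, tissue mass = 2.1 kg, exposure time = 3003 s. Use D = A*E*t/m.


A = 80 MBq = 8.0000e+07 Bq
E = 1.49 MeV = 2.38698e-13 J
D = A*E*t/m = 8.0000e+07*2.38698e-13*3003/2.1
D = 0.02731 Gy


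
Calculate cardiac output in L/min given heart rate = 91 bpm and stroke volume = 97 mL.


CO = HR * SV
CO = 91 * 97 / 1000
CO = 8.827 L/min


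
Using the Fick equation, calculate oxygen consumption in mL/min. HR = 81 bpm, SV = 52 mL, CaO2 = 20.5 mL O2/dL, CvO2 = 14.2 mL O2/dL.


CO = HR*SV = 81*52/1000 = 4.212 L/min
a-v O2 diff = 20.5 - 14.2 = 6.3 mL/dL
VO2 = CO * (CaO2-CvO2) * 10 dL/L
VO2 = 4.212 * 6.3 * 10
VO2 = 265.4 mL/min


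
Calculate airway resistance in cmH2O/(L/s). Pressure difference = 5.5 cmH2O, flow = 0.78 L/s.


R = dP / flow
R = 5.5 / 0.78
R = 7.051 cmH2O/(L/s)


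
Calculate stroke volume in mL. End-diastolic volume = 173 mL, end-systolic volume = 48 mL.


SV = EDV - ESV
SV = 173 - 48
SV = 125 mL


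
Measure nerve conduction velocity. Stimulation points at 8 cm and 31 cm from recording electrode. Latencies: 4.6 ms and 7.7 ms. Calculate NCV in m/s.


Distance = (31 - 8) / 100 = 0.23 m
dt = (7.7 - 4.6) / 1000 = 0.0031 s
NCV = dist / dt = 74.19 m/s


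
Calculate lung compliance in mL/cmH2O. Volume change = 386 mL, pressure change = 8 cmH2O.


C = dV / dP
C = 386 / 8
C = 48.25 mL/cmH2O


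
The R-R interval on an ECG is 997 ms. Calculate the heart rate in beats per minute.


HR = 60 / RR_interval(s)
RR = 997 ms = 0.997 s
HR = 60 / 0.997 = 60.18 bpm


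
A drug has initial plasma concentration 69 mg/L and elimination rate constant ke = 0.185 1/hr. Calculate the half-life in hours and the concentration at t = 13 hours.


t_half = ln(2) / ke = 0.693147 / 0.185 = 3.747 hr
C(t) = C0 * exp(-ke*t) = 69 * exp(-0.185*13)
C(13) = 6.228 mg/L


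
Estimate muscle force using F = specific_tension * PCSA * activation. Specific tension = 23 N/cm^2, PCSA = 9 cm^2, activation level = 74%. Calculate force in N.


F = sigma * PCSA * activation
F = 23 * 9 * 0.74
F = 153.2 N


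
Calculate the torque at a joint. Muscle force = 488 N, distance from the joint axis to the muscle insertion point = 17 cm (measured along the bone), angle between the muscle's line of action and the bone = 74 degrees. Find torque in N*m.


Torque = F * d * sin(theta)   (moment arm = d*sin(theta))
d = 17 cm = 0.17 m
Torque = 488 * 0.17 * sin(74)
Torque = 79.75 N*m


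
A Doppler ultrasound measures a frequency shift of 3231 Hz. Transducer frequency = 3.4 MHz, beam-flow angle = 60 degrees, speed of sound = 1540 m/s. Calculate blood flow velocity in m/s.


v = fd * c / (2 * f0 * cos(theta))
v = 3231 * 1540 / (2 * 3.4000e+06 * cos(60))
v = 1.463 m/s


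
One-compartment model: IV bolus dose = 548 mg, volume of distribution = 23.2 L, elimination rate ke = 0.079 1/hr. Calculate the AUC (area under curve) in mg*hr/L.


C0 = Dose/Vd = 548/23.2 = 23.6207 mg/L
AUC = C0/ke = 23.6207/0.079
AUC = 299 mg*hr/L


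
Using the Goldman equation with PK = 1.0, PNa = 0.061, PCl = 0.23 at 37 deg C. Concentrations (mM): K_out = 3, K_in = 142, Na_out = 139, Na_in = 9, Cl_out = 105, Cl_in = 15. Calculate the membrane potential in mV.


Vm = (RT/F)*ln((PK*Ko + PNa*Nao + PCl*Cli)/(PK*Ki + PNa*Nai + PCl*Clo))
Numer = 14.929, Denom = 166.699
Vm = -64.48 mV


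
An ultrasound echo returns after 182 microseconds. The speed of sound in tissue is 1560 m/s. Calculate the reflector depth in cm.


depth = c * t / 2
t = 182 us = 1.8200e-04 s
depth = 1560 * 1.8200e-04 / 2
depth = 0.14196 m = 14.196 cm


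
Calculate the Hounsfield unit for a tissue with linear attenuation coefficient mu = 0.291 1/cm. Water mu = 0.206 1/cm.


HU = ((mu_tissue - mu_water) / mu_water) * 1000
HU = ((0.291 - 0.206) / 0.206) * 1000
HU = 412.6


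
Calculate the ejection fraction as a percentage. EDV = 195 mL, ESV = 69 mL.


SV = EDV - ESV = 195 - 69 = 126 mL
EF = SV/EDV * 100 = 126/195 * 100
EF = 64.62%


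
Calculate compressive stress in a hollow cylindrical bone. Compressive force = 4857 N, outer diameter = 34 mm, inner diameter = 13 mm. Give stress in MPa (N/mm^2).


A = pi*(r_o^2 - r_i^2)
r_o = 17 mm, r_i = 6.5 mm
A = 775.188 mm^2
sigma = F/A = 4857 / 775.188
sigma = 6.266 MPa


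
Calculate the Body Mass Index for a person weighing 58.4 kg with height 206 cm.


BMI = weight / height^2
height = 206 cm = 2.06 m
BMI = 58.4 / 2.06^2
BMI = 13.76 kg/m^2


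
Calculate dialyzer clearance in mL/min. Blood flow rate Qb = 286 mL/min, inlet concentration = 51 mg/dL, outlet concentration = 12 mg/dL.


K = Qb * (Cb_in - Cb_out) / Cb_in
K = 286 * (51 - 12) / 51
K = 218.7 mL/min


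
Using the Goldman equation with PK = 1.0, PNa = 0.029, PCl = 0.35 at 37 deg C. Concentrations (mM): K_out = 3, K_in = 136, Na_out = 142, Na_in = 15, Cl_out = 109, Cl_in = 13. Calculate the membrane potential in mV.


Vm = (RT/F)*ln((PK*Ko + PNa*Nao + PCl*Cli)/(PK*Ki + PNa*Nai + PCl*Clo))
Numer = 11.668, Denom = 174.585
Vm = -72.31 mV


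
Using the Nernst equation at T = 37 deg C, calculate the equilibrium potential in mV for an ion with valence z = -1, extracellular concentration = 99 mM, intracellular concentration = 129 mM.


E = (RT/(zF)) * ln(C_out/C_in)
T = 37 + 273.15 = 310.15 K
E = (8.314 * 310.15 / (-1 * 96485)) * ln(99/129)
E = 7.074 mV


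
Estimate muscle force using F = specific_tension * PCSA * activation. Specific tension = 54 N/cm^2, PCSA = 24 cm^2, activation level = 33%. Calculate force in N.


F = sigma * PCSA * activation
F = 54 * 24 * 0.33
F = 427.7 N


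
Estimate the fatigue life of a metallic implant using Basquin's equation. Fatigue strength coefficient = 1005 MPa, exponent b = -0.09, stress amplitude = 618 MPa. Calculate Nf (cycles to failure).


sigma_a = sigma_f' * (2Nf)^b
2Nf = (sigma_a/sigma_f')^(1/b)
2Nf = (618/1005)^(1/-0.09)
2Nf = 222.03305
Nf = 111


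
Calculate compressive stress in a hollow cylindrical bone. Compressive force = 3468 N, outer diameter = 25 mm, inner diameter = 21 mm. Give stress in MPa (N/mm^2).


A = pi*(r_o^2 - r_i^2)
r_o = 12.5 mm, r_i = 10.5 mm
A = 144.513 mm^2
sigma = F/A = 3468 / 144.513
sigma = 24 MPa


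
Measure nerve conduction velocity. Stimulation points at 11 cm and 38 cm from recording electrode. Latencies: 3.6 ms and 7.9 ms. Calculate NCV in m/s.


Distance = (38 - 11) / 100 = 0.27 m
dt = (7.9 - 3.6) / 1000 = 0.0043 s
NCV = dist / dt = 62.79 m/s


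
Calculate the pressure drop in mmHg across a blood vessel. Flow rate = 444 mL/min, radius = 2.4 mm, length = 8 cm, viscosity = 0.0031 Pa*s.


dP = 8*mu*L*Q / (pi*r^4)
Q = 444 mL/min = 7.4e-06 m^3/s
dP = 140.857 Pa = 140.857 / 133.322 mmHg = 1.057 mmHg


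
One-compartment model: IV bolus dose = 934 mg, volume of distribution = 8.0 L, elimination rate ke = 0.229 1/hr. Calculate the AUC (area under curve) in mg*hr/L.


C0 = Dose/Vd = 934/8.0 = 116.75 mg/L
AUC = C0/ke = 116.75/0.229
AUC = 509.8 mg*hr/L


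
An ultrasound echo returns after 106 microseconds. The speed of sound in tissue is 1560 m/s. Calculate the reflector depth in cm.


depth = c * t / 2
t = 106 us = 1.0600e-04 s
depth = 1560 * 1.0600e-04 / 2
depth = 0.08268 m = 8.268 cm


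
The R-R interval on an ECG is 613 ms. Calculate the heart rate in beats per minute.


HR = 60 / RR_interval(s)
RR = 613 ms = 0.613 s
HR = 60 / 0.613 = 97.88 bpm


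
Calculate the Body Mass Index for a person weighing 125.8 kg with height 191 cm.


BMI = weight / height^2
height = 191 cm = 1.91 m
BMI = 125.8 / 1.91^2
BMI = 34.48 kg/m^2


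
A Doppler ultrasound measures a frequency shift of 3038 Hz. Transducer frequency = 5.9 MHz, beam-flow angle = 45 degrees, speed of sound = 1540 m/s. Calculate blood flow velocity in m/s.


v = fd * c / (2 * f0 * cos(theta))
v = 3038 * 1540 / (2 * 5.9000e+06 * cos(45))
v = 0.5607 m/s


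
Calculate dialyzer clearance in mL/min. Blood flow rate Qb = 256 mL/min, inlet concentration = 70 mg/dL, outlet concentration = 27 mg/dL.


K = Qb * (Cb_in - Cb_out) / Cb_in
K = 256 * (70 - 27) / 70
K = 157.3 mL/min


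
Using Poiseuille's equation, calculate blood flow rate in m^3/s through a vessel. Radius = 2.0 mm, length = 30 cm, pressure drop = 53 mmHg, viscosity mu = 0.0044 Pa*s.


Q = pi*r^4*dP / (8*mu*L)
r = 0.002 m, L = 0.3 m
dP = 53 mmHg = 7066.066 Pa
Q = 3.3634e-05 m^3/s


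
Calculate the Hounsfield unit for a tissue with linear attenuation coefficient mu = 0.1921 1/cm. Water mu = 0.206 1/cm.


HU = ((mu_tissue - mu_water) / mu_water) * 1000
HU = ((0.1921 - 0.206) / 0.206) * 1000
HU = -67.48


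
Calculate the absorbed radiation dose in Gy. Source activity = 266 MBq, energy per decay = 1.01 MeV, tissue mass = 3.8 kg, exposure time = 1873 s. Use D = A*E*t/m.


A = 266 MBq = 2.6600e+08 Bq
E = 1.01 MeV = 1.61802e-13 J
D = A*E*t/m = 2.6600e+08*1.61802e-13*1873/3.8
D = 0.02121 Gy


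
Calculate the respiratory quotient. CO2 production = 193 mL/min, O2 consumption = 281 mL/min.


RQ = VCO2 / VO2
RQ = 193 / 281
RQ = 0.6868


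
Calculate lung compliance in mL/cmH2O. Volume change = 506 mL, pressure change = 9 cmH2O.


C = dV / dP
C = 506 / 9
C = 56.22 mL/cmH2O


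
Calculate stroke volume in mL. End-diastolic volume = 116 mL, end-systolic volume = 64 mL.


SV = EDV - ESV
SV = 116 - 64
SV = 52 mL


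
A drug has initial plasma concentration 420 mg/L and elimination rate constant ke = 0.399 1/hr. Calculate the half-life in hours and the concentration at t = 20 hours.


t_half = ln(2) / ke = 0.693147 / 0.399 = 1.737 hr
C(t) = C0 * exp(-ke*t) = 420 * exp(-0.399*20)
C(20) = 0.1437 mg/L


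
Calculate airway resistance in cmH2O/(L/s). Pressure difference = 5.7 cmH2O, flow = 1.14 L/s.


R = dP / flow
R = 5.7 / 1.14
R = 5 cmH2O/(L/s)


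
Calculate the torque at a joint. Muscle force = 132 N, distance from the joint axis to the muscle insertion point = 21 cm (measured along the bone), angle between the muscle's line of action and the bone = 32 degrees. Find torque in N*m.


Torque = F * d * sin(theta)   (moment arm = d*sin(theta))
d = 21 cm = 0.21 m
Torque = 132 * 0.21 * sin(32)
Torque = 14.69 N*m


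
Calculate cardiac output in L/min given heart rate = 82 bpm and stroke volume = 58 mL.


CO = HR * SV
CO = 82 * 58 / 1000
CO = 4.756 L/min


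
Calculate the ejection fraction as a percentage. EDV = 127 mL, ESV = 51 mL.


SV = EDV - ESV = 127 - 51 = 76 mL
EF = SV/EDV * 100 = 76/127 * 100
EF = 59.84%


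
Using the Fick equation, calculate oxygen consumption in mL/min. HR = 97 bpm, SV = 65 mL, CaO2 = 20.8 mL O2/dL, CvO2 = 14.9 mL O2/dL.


CO = HR*SV = 97*65/1000 = 6.305 L/min
a-v O2 diff = 20.8 - 14.9 = 5.9 mL/dL
VO2 = CO * (CaO2-CvO2) * 10 dL/L
VO2 = 6.305 * 5.9 * 10
VO2 = 372 mL/min


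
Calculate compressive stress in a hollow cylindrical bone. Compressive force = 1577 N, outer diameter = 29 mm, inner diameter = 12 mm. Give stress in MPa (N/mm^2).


A = pi*(r_o^2 - r_i^2)
r_o = 14.5 mm, r_i = 6 mm
A = 547.423 mm^2
sigma = F/A = 1577 / 547.423
sigma = 2.881 MPa


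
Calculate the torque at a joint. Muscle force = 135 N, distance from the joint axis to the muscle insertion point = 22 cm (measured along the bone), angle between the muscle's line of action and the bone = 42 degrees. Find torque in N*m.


Torque = F * d * sin(theta)   (moment arm = d*sin(theta))
d = 22 cm = 0.22 m
Torque = 135 * 0.22 * sin(42)
Torque = 19.87 N*m


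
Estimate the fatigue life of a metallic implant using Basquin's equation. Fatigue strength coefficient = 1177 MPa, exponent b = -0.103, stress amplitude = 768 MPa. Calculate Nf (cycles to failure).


sigma_a = sigma_f' * (2Nf)^b
2Nf = (sigma_a/sigma_f')^(1/b)
2Nf = (768/1177)^(1/-0.103)
2Nf = 63.117238
Nf = 31.56


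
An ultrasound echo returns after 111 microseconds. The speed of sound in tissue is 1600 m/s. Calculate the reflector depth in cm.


depth = c * t / 2
t = 111 us = 1.1100e-04 s
depth = 1600 * 1.1100e-04 / 2
depth = 0.0888 m = 8.88 cm


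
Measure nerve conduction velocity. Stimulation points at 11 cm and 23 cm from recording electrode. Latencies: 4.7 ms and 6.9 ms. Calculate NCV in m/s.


Distance = (23 - 11) / 100 = 0.12 m
dt = (6.9 - 4.7) / 1000 = 0.0022 s
NCV = dist / dt = 54.55 m/s


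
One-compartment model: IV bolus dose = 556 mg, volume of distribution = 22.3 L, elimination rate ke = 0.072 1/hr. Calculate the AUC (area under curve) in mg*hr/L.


C0 = Dose/Vd = 556/22.3 = 24.9327 mg/L
AUC = C0/ke = 24.9327/0.072
AUC = 346.3 mg*hr/L


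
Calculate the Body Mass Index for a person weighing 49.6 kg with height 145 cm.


BMI = weight / height^2
height = 145 cm = 1.45 m
BMI = 49.6 / 1.45^2
BMI = 23.59 kg/m^2


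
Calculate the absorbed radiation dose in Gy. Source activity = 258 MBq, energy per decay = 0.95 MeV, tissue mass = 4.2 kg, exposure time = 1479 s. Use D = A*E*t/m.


A = 258 MBq = 2.5800e+08 Bq
E = 0.95 MeV = 1.5219e-13 J
D = A*E*t/m = 2.5800e+08*1.5219e-13*1479/4.2
D = 0.01383 Gy


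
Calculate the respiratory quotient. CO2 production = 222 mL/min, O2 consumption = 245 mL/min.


RQ = VCO2 / VO2
RQ = 222 / 245
RQ = 0.9061


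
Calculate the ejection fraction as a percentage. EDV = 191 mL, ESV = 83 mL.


SV = EDV - ESV = 191 - 83 = 108 mL
EF = SV/EDV * 100 = 108/191 * 100
EF = 56.54%


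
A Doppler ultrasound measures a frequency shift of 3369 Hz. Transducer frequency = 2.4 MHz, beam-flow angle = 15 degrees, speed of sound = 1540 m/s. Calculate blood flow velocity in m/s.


v = fd * c / (2 * f0 * cos(theta))
v = 3369 * 1540 / (2 * 2.4000e+06 * cos(15))
v = 1.119 m/s


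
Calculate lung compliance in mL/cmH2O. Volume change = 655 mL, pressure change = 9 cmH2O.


C = dV / dP
C = 655 / 9
C = 72.78 mL/cmH2O


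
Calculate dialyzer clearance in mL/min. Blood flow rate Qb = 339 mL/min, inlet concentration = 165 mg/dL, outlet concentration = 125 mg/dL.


K = Qb * (Cb_in - Cb_out) / Cb_in
K = 339 * (165 - 125) / 165
K = 82.18 mL/min


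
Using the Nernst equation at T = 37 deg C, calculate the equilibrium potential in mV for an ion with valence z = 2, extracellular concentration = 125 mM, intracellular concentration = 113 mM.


E = (RT/(zF)) * ln(C_out/C_in)
T = 37 + 273.15 = 310.15 K
E = (8.314 * 310.15 / (2 * 96485)) * ln(125/113)
E = 1.349 mV


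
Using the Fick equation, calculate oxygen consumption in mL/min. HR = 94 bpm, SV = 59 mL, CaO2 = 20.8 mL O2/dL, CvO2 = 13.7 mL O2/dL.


CO = HR*SV = 94*59/1000 = 5.546 L/min
a-v O2 diff = 20.8 - 13.7 = 7.1 mL/dL
VO2 = CO * (CaO2-CvO2) * 10 dL/L
VO2 = 5.546 * 7.1 * 10
VO2 = 393.8 mL/min


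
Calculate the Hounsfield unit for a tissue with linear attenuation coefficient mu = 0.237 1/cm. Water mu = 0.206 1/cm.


HU = ((mu_tissue - mu_water) / mu_water) * 1000
HU = ((0.237 - 0.206) / 0.206) * 1000
HU = 150.5


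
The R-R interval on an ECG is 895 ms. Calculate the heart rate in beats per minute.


HR = 60 / RR_interval(s)
RR = 895 ms = 0.895 s
HR = 60 / 0.895 = 67.04 bpm


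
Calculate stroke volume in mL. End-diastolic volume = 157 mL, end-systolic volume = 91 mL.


SV = EDV - ESV
SV = 157 - 91
SV = 66 mL


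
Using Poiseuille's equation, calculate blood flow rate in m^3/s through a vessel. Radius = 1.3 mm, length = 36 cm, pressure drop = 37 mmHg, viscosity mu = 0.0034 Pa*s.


Q = pi*r^4*dP / (8*mu*L)
r = 0.0013 m, L = 0.36 m
dP = 37 mmHg = 4932.914 Pa
Q = 4.5202e-06 m^3/s


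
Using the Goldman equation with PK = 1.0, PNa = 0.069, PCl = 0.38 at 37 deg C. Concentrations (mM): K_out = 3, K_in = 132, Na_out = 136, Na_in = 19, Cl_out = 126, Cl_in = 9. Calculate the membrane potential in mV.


Vm = (RT/F)*ln((PK*Ko + PNa*Nao + PCl*Cli)/(PK*Ki + PNa*Nai + PCl*Clo))
Numer = 15.804, Denom = 181.191
Vm = -65.19 mV


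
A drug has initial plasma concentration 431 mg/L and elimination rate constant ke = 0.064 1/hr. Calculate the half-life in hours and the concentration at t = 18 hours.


t_half = ln(2) / ke = 0.693147 / 0.064 = 10.83 hr
C(t) = C0 * exp(-ke*t) = 431 * exp(-0.064*18)
C(18) = 136.2 mg/L


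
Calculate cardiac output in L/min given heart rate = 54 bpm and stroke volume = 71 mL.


CO = HR * SV
CO = 54 * 71 / 1000
CO = 3.834 L/min


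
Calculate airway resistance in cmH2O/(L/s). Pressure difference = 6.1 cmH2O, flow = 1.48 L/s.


R = dP / flow
R = 6.1 / 1.48
R = 4.122 cmH2O/(L/s)


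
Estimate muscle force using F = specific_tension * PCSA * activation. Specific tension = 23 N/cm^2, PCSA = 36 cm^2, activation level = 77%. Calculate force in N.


F = sigma * PCSA * activation
F = 23 * 36 * 0.77
F = 637.6 N


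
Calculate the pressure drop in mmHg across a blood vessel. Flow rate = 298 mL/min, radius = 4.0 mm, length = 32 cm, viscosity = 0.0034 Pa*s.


dP = 8*mu*L*Q / (pi*r^4)
Q = 298 mL/min = 4.96667e-06 m^3/s
dP = 53.752 Pa = 53.752 / 133.322 mmHg = 0.4032 mmHg


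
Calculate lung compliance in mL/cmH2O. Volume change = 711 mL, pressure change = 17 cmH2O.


C = dV / dP
C = 711 / 17
C = 41.82 mL/cmH2O


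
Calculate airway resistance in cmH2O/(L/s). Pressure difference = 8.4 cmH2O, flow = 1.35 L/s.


R = dP / flow
R = 8.4 / 1.35
R = 6.222 cmH2O/(L/s)


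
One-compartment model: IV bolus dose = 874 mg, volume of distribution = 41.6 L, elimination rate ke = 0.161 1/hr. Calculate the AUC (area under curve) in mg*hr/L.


C0 = Dose/Vd = 874/41.6 = 21.0096 mg/L
AUC = C0/ke = 21.0096/0.161
AUC = 130.5 mg*hr/L


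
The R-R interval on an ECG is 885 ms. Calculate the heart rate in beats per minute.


HR = 60 / RR_interval(s)
RR = 885 ms = 0.885 s
HR = 60 / 0.885 = 67.8 bpm


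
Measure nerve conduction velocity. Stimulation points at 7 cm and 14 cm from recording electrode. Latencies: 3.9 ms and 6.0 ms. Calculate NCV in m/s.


Distance = (14 - 7) / 100 = 0.07 m
dt = (6.0 - 3.9) / 1000 = 0.0021 s
NCV = dist / dt = 33.33 m/s


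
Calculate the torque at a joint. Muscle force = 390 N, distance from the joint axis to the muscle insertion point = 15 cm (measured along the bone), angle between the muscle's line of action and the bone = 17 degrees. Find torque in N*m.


Torque = F * d * sin(theta)   (moment arm = d*sin(theta))
d = 15 cm = 0.15 m
Torque = 390 * 0.15 * sin(17)
Torque = 17.1 N*m


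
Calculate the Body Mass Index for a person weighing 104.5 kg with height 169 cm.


BMI = weight / height^2
height = 169 cm = 1.69 m
BMI = 104.5 / 1.69^2
BMI = 36.59 kg/m^2


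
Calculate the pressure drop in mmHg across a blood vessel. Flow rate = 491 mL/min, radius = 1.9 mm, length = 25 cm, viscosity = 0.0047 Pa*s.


dP = 8*mu*L*Q / (pi*r^4)
Q = 491 mL/min = 8.18333e-06 m^3/s
dP = 1878.86 Pa = 1878.86 / 133.322 mmHg = 14.09 mmHg


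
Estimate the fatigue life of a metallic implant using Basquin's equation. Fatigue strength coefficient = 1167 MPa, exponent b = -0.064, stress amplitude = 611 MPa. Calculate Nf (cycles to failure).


sigma_a = sigma_f' * (2Nf)^b
2Nf = (sigma_a/sigma_f')^(1/b)
2Nf = (611/1167)^(1/-0.064)
2Nf = 24608.674
Nf = 1.23e+04


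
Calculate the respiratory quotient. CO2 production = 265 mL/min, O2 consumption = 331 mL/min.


RQ = VCO2 / VO2
RQ = 265 / 331
RQ = 0.8006


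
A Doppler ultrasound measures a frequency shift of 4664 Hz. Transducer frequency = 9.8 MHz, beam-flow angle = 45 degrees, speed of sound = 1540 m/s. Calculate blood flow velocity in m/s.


v = fd * c / (2 * f0 * cos(theta))
v = 4664 * 1540 / (2 * 9.8000e+06 * cos(45))
v = 0.5182 m/s


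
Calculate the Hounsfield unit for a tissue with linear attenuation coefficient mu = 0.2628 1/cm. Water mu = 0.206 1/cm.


HU = ((mu_tissue - mu_water) / mu_water) * 1000
HU = ((0.2628 - 0.206) / 0.206) * 1000
HU = 275.7


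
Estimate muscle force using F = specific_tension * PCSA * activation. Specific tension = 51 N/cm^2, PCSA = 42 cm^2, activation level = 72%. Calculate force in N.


F = sigma * PCSA * activation
F = 51 * 42 * 0.72
F = 1542 N


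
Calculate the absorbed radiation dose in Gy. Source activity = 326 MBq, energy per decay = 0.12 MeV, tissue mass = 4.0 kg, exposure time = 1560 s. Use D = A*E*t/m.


A = 326 MBq = 3.2600e+08 Bq
E = 0.12 MeV = 1.9224e-14 J
D = A*E*t/m = 3.2600e+08*1.9224e-14*1560/4.0
D = 0.002444 Gy


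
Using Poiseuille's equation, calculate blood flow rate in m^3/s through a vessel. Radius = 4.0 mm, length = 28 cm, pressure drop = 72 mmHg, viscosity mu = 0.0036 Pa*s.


Q = pi*r^4*dP / (8*mu*L)
r = 0.004 m, L = 0.28 m
dP = 72 mmHg = 9599.184 Pa
Q = 9.5736e-04 m^3/s


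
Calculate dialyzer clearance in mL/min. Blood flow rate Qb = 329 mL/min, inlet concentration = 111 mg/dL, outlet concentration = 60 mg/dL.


K = Qb * (Cb_in - Cb_out) / Cb_in
K = 329 * (111 - 60) / 111
K = 151.2 mL/min


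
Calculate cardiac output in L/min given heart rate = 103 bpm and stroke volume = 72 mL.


CO = HR * SV
CO = 103 * 72 / 1000
CO = 7.416 L/min


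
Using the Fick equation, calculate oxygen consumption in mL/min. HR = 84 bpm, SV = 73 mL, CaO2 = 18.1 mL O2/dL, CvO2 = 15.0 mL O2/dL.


CO = HR*SV = 84*73/1000 = 6.132 L/min
a-v O2 diff = 18.1 - 15.0 = 3.1 mL/dL
VO2 = CO * (CaO2-CvO2) * 10 dL/L
VO2 = 6.132 * 3.1 * 10
VO2 = 190.1 mL/min


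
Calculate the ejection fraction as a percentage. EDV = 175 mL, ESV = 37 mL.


SV = EDV - ESV = 175 - 37 = 138 mL
EF = SV/EDV * 100 = 138/175 * 100
EF = 78.86%


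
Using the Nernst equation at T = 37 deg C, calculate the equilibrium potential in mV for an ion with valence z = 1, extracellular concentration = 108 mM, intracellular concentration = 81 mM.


E = (RT/(zF)) * ln(C_out/C_in)
T = 37 + 273.15 = 310.15 K
E = (8.314 * 310.15 / (1 * 96485)) * ln(108/81)
E = 7.688 mV


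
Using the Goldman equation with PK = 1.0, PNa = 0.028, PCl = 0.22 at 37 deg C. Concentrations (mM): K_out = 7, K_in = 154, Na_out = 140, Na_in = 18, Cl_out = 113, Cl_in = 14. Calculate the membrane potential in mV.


Vm = (RT/F)*ln((PK*Ko + PNa*Nao + PCl*Cli)/(PK*Ki + PNa*Nai + PCl*Clo))
Numer = 14, Denom = 179.364
Vm = -68.16 mV


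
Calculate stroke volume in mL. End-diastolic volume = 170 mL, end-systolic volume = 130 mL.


SV = EDV - ESV
SV = 170 - 130
SV = 40 mL


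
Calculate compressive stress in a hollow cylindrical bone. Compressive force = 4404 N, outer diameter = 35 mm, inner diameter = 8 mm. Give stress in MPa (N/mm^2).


A = pi*(r_o^2 - r_i^2)
r_o = 17.5 mm, r_i = 4 mm
A = 911.847 mm^2
sigma = F/A = 4404 / 911.847
sigma = 4.83 MPa


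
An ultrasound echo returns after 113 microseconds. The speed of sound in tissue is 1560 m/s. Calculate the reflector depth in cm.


depth = c * t / 2
t = 113 us = 1.1300e-04 s
depth = 1560 * 1.1300e-04 / 2
depth = 0.08814 m = 8.814 cm


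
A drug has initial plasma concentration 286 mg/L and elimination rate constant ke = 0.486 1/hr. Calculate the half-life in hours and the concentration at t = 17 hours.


t_half = ln(2) / ke = 0.693147 / 0.486 = 1.426 hr
C(t) = C0 * exp(-ke*t) = 286 * exp(-0.486*17)
C(17) = 0.07383 mg/L


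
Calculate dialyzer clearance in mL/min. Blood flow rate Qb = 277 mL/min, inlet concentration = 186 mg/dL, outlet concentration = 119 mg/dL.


K = Qb * (Cb_in - Cb_out) / Cb_in
K = 277 * (186 - 119) / 186
K = 99.78 mL/min


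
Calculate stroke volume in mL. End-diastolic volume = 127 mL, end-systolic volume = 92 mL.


SV = EDV - ESV
SV = 127 - 92
SV = 35 mL


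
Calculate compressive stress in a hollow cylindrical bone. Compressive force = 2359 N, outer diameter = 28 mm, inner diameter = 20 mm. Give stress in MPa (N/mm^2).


A = pi*(r_o^2 - r_i^2)
r_o = 14 mm, r_i = 10 mm
A = 301.593 mm^2
sigma = F/A = 2359 / 301.593
sigma = 7.822 MPa


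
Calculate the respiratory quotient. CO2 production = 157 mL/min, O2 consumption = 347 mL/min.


RQ = VCO2 / VO2
RQ = 157 / 347
RQ = 0.4524
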